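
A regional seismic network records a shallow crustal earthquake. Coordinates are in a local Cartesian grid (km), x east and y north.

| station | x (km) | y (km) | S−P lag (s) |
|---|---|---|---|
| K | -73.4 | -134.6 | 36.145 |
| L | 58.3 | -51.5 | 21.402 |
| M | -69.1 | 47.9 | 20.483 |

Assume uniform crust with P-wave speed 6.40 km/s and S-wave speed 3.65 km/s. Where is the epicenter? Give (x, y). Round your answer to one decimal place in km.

85.2 km east, 128.3 km north

Distance from S−P lag: d = Δt · v_P v_S / (v_P − v_S) = Δt · (6.40·3.65)/(6.40−3.65) ≈ 8.4945·Δt.
So d_K = 307.04, d_L = 181.80, d_M = 173.99 km.
Circle about each station: (x + 73.4)² + (y + 134.6)² = 307.04²; (x − 58.3)² + (y + 51.5)² = 181.80²; (x + 69.1)² + (y − 47.9)² = 173.99².
Subtracting pairs of circle equations eliminates x²+y² and gives linear equations (the radical axes):
263.4 x + 166.2 y = 43768.74
8.6 x + 365.0 y = 47565.54
Solving the 2×2 system: x ≈ 85.2, y ≈ 128.3 km.
Check against K (with the unrounded x, y): √((x + 73.4)²+(y + 134.6)²) = 307.05 ≈ 307.04 km. ✓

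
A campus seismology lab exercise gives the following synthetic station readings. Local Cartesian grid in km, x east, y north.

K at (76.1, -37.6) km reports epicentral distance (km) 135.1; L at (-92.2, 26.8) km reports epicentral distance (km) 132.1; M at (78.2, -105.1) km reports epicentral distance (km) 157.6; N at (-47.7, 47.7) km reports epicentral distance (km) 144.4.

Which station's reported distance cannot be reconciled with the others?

Solve using three stations at a time. Using K, L, N (subtract circle equations pairwise → linear system) gives (x, y) ≈ (-45.3, -96.6).
Distances from that point to each station vs reported:
  K: calculated 135.0 vs reported 135.1 → residual 0.1 km
  L: calculated 132.0 vs reported 132.1 → residual 0.1 km
  M: calculated 123.8 vs reported 157.6 → residual 33.8 km
  N: calculated 144.3 vs reported 144.4 → residual 0.1 km
K, L, N are mutually consistent (residuals ≈ 0); M is off by 33.8 km.

M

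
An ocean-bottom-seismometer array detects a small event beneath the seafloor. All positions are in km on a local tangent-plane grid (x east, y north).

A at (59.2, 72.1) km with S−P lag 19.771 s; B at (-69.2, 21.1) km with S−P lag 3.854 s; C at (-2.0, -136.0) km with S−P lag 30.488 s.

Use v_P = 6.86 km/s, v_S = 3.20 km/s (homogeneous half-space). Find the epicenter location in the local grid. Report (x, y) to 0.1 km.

Distance from S−P lag: d = Δt · v_P v_S / (v_P − v_S) = Δt · (6.86·3.20)/(6.86−3.20) ≈ 5.9978·Δt.
So d_A = 118.58, d_B = 23.12, d_C = 182.86 km.
Circle about each station: (x − 59.2)² + (y − 72.1)² = 118.58²; (x + 69.2)² + (y − 21.1)² = 23.12²; (x + 2.0)² + (y + 136.0)² = 182.86².
Subtracting pairs of circle equations eliminates x²+y² and gives linear equations (the radical axes):
-256.8 x − 102.0 y = 10057.48
-122.4 x − 416.2 y = -9579.61
Solving the 2×2 system: x ≈ -54.7, y ≈ 39.1 km.

-54.7 km east, 39.1 km north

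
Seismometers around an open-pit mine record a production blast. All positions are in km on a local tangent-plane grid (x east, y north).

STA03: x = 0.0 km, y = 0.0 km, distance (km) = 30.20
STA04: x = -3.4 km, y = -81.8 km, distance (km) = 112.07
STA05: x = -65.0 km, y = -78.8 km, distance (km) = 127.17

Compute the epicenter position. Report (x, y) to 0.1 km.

Circle about each station: x² + y² = 30.20²; (x + 3.4)² + (y + 81.8)² = 112.07²; (x + 65.0)² + (y + 78.8)² = 127.17².
Subtracting the STA03 equation from the STA04 and STA05 equations removes the quadratic terms:
-6.8 x − 163.6 y = -4944.84
-130.0 x − 157.6 y = -4825.73
Solving the 2×2 system: x ≈ 0.5, y ≈ 30.2 km.

0.5 km east, 30.2 km north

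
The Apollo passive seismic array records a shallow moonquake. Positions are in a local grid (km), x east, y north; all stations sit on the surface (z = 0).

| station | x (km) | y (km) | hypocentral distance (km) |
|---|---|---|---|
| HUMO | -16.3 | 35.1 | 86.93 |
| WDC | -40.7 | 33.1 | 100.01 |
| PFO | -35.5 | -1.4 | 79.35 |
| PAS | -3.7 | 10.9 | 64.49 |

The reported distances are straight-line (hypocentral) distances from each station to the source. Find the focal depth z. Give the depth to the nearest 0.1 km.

41.4 km

Each station gives a sphere (x−x_i)² + (y−y_i)² + z² = d_i² (stations at z=0).
Subtracting the HUMO sphere from WDC and PFO: z² cancels, leaving linear equations in x and y:
-48.8 x − 4.0 y = -1190.78
-38.4 x − 73.0 y = 1024.91
Solving: x ≈ 26.703, y ≈ -28.087 km (keep extra digits for the depth step; rounded: 26.7, -28.1).
Then from the HUMO sphere: z² = 86.93² − (x + 16.3)² − (y − 35.1)² with x = 26.703, y = -28.087, so z ≈ 41.412 ≈ 41.4 km.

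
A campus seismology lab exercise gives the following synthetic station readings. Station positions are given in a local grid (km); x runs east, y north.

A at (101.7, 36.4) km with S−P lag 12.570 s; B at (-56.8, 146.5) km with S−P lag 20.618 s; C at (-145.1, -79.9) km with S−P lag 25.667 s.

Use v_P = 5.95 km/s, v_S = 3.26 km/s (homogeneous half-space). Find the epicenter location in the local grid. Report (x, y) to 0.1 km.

Distance from S−P lag: d = Δt · v_P v_S / (v_P − v_S) = Δt · (5.95·3.26)/(5.95−3.26) ≈ 7.2108·Δt.
So d_A = 90.64, d_B = 148.67, d_C = 185.08 km.
Circle about each station: (x − 101.7)² + (y − 36.4)² = 90.64²; (x + 56.8)² + (y − 146.5)² = 148.67²; (x + 145.1)² + (y + 79.9)² = 185.08².
Subtracting pairs of circle equations eliminates x²+y² and gives linear equations (the radical axes):
-317.0 x + 220.2 y = -866.52
-493.6 x − 232.6 y = -10268.83
Solving the 2×2 system: x ≈ 13.5, y ≈ 15.5 km.

(13.5, 15.5)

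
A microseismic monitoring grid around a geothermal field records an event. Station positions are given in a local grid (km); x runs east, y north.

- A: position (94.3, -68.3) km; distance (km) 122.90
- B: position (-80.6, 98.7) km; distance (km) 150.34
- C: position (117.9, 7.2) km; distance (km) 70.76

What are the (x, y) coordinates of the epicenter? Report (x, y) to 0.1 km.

Circle about each station: (x − 94.3)² + (y + 68.3)² = 122.90²; (x + 80.6)² + (y − 98.7)² = 150.34²; (x − 117.9)² + (y − 7.2)² = 70.76².
Subtracting the A equation from the B and C equations removes the quadratic terms:
-349.8 x + 334.0 y = -4817.04
47.2 x + 151.0 y = 10492.30
Solving the 2×2 system: x ≈ 61.7, y ≈ 50.2 km.

x ≈ 61.7 km, y ≈ 50.2 km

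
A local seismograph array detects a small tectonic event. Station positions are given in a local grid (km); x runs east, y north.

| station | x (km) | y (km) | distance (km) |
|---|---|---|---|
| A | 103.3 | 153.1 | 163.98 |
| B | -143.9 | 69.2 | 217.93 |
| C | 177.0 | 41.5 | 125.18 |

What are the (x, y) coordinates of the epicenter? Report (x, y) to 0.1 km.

Circle about each station: (x − 103.3)² + (y − 153.1)² = 163.98²; (x + 143.9)² + (y − 69.2)² = 217.93²; (x − 177.0)² + (y − 41.5)² = 125.18².
Subtracting the A equation from the B and C equations removes the quadratic terms:
-494.4 x − 167.8 y = -29218.69
147.4 x − 223.2 y = 10160.16
Solving the 2×2 system: x ≈ 60.9, y ≈ -5.3 km.

60.9 km east, -5.3 km north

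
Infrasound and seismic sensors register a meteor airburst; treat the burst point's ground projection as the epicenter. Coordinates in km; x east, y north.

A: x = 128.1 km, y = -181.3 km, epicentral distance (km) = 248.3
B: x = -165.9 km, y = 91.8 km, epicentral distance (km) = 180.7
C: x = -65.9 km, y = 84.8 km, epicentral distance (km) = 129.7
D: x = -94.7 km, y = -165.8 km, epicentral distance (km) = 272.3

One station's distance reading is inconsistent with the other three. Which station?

Solve using three stations at a time. Using A, C, D (subtract circle equations pairwise → linear system) gives (x, y) ≈ (60.8, 57.7).
Distances from that point to each station vs reported:
  A: calculated 248.2 vs reported 248.3 → residual 0.1 km
  B: calculated 229.3 vs reported 180.7 → residual 48.6 km
  C: calculated 129.6 vs reported 129.7 → residual 0.1 km
  D: calculated 272.3 vs reported 272.3 → residual 0.0 km
A, C, D are mutually consistent (residuals ≈ 0); B is off by 48.6 km.

B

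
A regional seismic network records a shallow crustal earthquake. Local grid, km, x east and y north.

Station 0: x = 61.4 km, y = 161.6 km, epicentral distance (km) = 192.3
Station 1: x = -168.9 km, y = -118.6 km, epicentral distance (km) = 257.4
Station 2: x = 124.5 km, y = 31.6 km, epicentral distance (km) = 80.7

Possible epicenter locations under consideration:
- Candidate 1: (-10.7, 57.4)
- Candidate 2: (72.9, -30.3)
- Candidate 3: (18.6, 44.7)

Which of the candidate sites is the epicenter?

For each candidate, compare |candidate − station| to the reported distance:
Candidate 1: residuals Station 0 65.6, Station 1 20.7, Station 2 56.9 → max 65.6 km
Candidate 2: residuals Station 0 0.1, Station 1 0.0, Station 2 0.1 → max 0.1 km
Candidate 3: residuals Station 0 67.8, Station 1 8.8, Station 2 26.0 → max 67.8 km
Only Candidate 2 has all residuals ≈ 0.

Candidate 2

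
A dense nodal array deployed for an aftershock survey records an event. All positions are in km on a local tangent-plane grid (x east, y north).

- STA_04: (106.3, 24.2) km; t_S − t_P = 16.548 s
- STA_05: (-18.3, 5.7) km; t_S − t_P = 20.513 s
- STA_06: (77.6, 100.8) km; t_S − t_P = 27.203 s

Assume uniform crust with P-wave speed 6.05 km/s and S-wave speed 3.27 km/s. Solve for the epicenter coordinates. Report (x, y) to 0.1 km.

Distance from S−P lag: d = Δt · v_P v_S / (v_P − v_S) = Δt · (6.05·3.27)/(6.05−3.27) ≈ 7.1164·Δt.
So d_STA_04 = 117.76, d_STA_05 = 145.98, d_STA_06 = 193.59 km.
Circle about each station: (x − 106.3)² + (y − 24.2)² = 117.76²; (x + 18.3)² + (y − 5.7)² = 145.98²; (x − 77.6)² + (y − 100.8)² = 193.59².
Subtracting the STA_04 equation from the STA_05 and STA_06 equations removes the quadratic terms:
-249.2 x − 37.0 y = -18960.69
-57.4 x + 153.2 y = -19312.60
Solving the 2×2 system: x ≈ 89.8, y ≈ -92.4 km.
Check against STA_04 (with the unrounded x, y): √((x − 106.3)²+(y − 24.2)²) = 117.77 ≈ 117.76 km. ✓

89.8 km east, -92.4 km north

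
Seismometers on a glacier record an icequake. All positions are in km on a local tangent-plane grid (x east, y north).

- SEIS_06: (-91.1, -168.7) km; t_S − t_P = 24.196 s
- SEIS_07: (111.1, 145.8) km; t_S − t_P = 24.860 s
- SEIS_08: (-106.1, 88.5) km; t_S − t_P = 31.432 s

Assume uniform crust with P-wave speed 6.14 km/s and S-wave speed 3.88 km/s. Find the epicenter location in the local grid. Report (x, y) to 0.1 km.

157.6 km east, -112.1 km north

Distance from S−P lag: d = Δt · v_P v_S / (v_P − v_S) = Δt · (6.14·3.88)/(6.14−3.88) ≈ 10.5412·Δt.
So d_SEIS_06 = 255.06, d_SEIS_07 = 262.06, d_SEIS_08 = 331.33 km.
Circle about each station: (x + 91.1)² + (y + 168.7)² = 255.06²; (x − 111.1)² + (y − 145.8)² = 262.06²; (x + 106.1)² + (y − 88.5)² = 331.33².
Subtracting the SEIS_06 equation from the SEIS_07 and SEIS_08 equations removes the quadratic terms:
404.4 x + 629.0 y = -6777.89
-30.0 x + 514.4 y = -62393.41
Solving the 2×2 system: x ≈ 157.6, y ≈ -112.1 km.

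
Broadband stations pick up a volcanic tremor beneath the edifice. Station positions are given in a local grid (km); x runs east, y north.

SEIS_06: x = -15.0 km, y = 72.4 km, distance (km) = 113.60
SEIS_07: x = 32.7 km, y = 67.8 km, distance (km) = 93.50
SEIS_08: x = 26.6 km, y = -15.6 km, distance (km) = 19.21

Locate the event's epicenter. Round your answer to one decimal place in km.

Circle about each station: (x + 15.0)² + (y − 72.4)² = 113.60²; (x − 32.7)² + (y − 67.8)² = 93.50²; (x − 26.6)² + (y + 15.6)² = 19.21².
Subtracting the SEIS_06 equation from the SEIS_07 and SEIS_08 equations removes the quadratic terms:
95.4 x − 9.2 y = 4362.08
83.2 x − 176.0 y = 8020.10
Solving the 2×2 system: x ≈ 43.3, y ≈ -25.1 km.

x ≈ 43.3 km, y ≈ -25.1 km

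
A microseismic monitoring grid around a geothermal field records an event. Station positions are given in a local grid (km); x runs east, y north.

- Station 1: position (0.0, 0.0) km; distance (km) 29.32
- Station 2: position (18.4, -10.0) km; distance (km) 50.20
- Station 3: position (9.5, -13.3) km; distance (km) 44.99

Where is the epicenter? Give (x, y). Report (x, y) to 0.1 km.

-24.3 km east, 16.4 km north

Circle about each station: x² + y² = 29.32²; (x − 18.4)² + (y + 10.0)² = 50.20²; (x − 9.5)² + (y + 13.3)² = 44.99².
Subtracting pairs of circle equations eliminates x²+y² and gives linear equations (the radical axes):
36.8 x − 20.0 y = -1221.82
19.0 x − 26.6 y = -897.30
Solving the 2×2 system: x ≈ -24.3, y ≈ 16.4 km.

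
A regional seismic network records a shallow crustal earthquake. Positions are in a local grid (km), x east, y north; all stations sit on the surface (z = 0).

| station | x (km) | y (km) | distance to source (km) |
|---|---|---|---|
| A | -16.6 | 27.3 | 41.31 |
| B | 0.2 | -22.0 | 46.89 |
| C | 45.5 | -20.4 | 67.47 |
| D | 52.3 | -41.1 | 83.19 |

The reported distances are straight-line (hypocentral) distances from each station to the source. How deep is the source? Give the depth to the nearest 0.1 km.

depth ≈ 34.9 km

Each station gives a sphere (x−x_i)² + (y−y_i)² + z² = d_i² (stations at z=0).
Subtracting the A sphere from B and C: z² cancels, leaving linear equations in x and y:
33.6 x − 98.6 y = -1028.97
124.2 x − 95.4 y = -1380.12
Solving: x ≈ -4.194, y ≈ 9.007 km (keep extra digits for the depth step; rounded: -4.2, 9.0).
Then from the A sphere: z² = 41.31² − (x + 16.6)² − (y − 27.3)² with x = -4.194, y = 9.007, so z ≈ 34.899 ≈ 34.9 km.
Check against D (with the unrounded solution): distance 83.19 ≈ 83.19 km. ✓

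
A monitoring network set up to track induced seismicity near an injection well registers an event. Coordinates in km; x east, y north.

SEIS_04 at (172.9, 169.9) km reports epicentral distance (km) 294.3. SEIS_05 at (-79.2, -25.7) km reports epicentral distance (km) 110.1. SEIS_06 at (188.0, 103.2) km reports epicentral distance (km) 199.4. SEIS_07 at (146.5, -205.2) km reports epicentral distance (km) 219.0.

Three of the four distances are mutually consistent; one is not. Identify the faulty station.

SEIS_04

Solve using three stations at a time. Using SEIS_05, SEIS_06, SEIS_07 (subtract circle equations pairwise → linear system) gives (x, y) ≈ (30.7, -19.3).
Distances from that point to each station vs reported:
  SEIS_04: calculated 236.7 vs reported 294.3 → residual 57.6 km
  SEIS_05: calculated 110.1 vs reported 110.1 → residual 0.0 km
  SEIS_06: calculated 199.4 vs reported 199.4 → residual 0.0 km
  SEIS_07: calculated 219.0 vs reported 219.0 → residual 0.0 km
SEIS_05, SEIS_06, SEIS_07 are mutually consistent (residuals ≈ 0); SEIS_04 is off by 57.6 km.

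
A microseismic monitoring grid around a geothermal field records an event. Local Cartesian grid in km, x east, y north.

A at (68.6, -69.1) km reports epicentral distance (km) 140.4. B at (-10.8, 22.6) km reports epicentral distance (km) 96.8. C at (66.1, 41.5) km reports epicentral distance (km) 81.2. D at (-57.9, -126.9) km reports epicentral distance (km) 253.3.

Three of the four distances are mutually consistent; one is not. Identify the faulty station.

A

Solve using three stations at a time. Using B, C, D (subtract circle equations pairwise → linear system) gives (x, y) ≈ (26.0, 112.1).
Distances from that point to each station vs reported:
  A: calculated 186.1 vs reported 140.4 → residual 45.7 km
  B: calculated 96.8 vs reported 96.8 → residual 0.0 km
  C: calculated 81.1 vs reported 81.2 → residual 0.1 km
  D: calculated 253.3 vs reported 253.3 → residual 0.0 km
B, C, D are mutually consistent (residuals ≈ 0); A is off by 45.7 km.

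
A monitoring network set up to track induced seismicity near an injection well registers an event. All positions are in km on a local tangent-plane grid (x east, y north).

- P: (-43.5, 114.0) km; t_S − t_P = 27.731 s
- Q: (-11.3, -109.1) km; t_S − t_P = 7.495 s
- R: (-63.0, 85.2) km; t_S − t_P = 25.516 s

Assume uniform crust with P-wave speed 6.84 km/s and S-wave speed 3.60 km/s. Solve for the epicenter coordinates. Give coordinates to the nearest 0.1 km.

x ≈ 37.9 km, y ≈ -80.4 km

Distance from S−P lag: d = Δt · v_P v_S / (v_P − v_S) = Δt · (6.84·3.60)/(6.84−3.60) ≈ 7.6000·Δt.
So d_P = 210.76, d_Q = 56.96, d_R = 193.92 km.
Circle about each station: (x + 43.5)² + (y − 114.0)² = 210.76²; (x + 11.3)² + (y + 109.1)² = 56.96²; (x + 63.0)² + (y − 85.2)² = 193.92².
Subtracting pairs of circle equations eliminates x²+y² and gives linear equations (the radical axes):
64.4 x − 446.2 y = 38317.59
-39.0 x − 57.6 y = 3154.60
Solving the 2×2 system: x ≈ 37.9, y ≈ -80.4 km.
Check against P (with the unrounded x, y): √((x + 43.5)²+(y − 114.0)²) = 210.75 ≈ 210.76 km. ✓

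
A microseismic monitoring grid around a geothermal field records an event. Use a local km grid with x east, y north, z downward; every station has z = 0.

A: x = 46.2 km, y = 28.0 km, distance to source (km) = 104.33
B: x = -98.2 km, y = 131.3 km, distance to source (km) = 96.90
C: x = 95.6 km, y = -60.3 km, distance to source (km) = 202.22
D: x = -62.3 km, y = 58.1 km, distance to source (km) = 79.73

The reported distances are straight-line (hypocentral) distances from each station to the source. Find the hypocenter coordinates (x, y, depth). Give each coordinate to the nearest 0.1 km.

Each station gives a sphere (x−x_i)² + (y−y_i)² + z² = d_i² (stations at z=0).
Subtracting the A sphere from B and C: z² cancels, leaving linear equations in x and y:
-288.8 x + 206.6 y = 25459.63
98.8 x − 176.6 y = -20151.17
Solving: x ≈ -10.884, y ≈ 108.017 km (keep extra digits for the depth step; rounded: -10.9, 108.0).
Then from the A sphere: z² = 104.33² − (x − 46.2)² − (y − 28.0)² with x = -10.884, y = 108.017, so z ≈ 34.978 ≈ 35.0 km.

(-10.9, 108.0, 35.0)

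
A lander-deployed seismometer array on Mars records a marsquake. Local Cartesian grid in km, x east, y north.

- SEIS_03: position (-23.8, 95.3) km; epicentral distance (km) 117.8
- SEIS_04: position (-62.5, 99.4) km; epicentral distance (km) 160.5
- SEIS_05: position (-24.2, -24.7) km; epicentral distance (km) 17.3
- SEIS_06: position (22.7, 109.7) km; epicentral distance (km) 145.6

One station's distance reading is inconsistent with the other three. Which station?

SEIS_04

Solve using three stations at a time. Using SEIS_03, SEIS_05, SEIS_06 (subtract circle equations pairwise → linear system) gives (x, y) ≈ (-41.0, -21.2).
Distances from that point to each station vs reported:
  SEIS_03: calculated 117.8 vs reported 117.8 → residual 0.0 km
  SEIS_04: calculated 122.5 vs reported 160.5 → residual 38.0 km
  SEIS_05: calculated 17.1 vs reported 17.3 → residual 0.2 km
  SEIS_06: calculated 145.6 vs reported 145.6 → residual 0.0 km
SEIS_03, SEIS_05, SEIS_06 are mutually consistent (residuals ≈ 0); SEIS_04 is off by 38.0 km.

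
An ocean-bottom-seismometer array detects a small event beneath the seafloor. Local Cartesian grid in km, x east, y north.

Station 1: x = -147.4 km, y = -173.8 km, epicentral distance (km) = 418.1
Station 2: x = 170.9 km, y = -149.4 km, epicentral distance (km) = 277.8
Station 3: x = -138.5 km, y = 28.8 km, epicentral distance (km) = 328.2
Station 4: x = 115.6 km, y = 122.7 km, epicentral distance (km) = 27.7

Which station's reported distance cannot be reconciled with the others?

Solve using three stations at a time. Using Station 1, Station 2, Station 4 (subtract circle equations pairwise → linear system) gives (x, y) ≈ (143.0, 127.0).
Distances from that point to each station vs reported:
  Station 1: calculated 418.1 vs reported 418.1 → residual 0.0 km
  Station 2: calculated 277.8 vs reported 277.8 → residual 0.0 km
  Station 3: calculated 298.1 vs reported 328.2 → residual 30.1 km
  Station 4: calculated 27.7 vs reported 27.7 → residual 0.0 km
Station 1, Station 2, Station 4 are mutually consistent (residuals ≈ 0); Station 3 is off by 30.1 km.

Station 3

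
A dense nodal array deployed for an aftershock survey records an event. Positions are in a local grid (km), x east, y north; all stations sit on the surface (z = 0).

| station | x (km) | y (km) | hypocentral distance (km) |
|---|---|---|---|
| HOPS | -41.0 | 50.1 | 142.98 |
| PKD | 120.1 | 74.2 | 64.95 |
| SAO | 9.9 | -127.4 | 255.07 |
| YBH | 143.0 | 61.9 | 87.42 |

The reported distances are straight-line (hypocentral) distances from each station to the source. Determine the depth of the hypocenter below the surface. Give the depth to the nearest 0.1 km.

33.2 km

Each station gives a sphere (x−x_i)² + (y−y_i)² + z² = d_i² (stations at z=0).
Subtracting the HOPS sphere from PKD and SAO: z² cancels, leaving linear equations in x and y:
322.2 x + 48.2 y = 31963.42
101.8 x − 355.0 y = -32479.66
Solving: x ≈ 81.999, y ≈ 115.006 km (keep extra digits for the depth step; rounded: 82.0, 115.0).
Then from the HOPS sphere: z² = 142.98² − (x + 41.0)² − (y − 50.1)² with x = 81.999, y = 115.006, so z ≈ 33.192 ≈ 33.2 km.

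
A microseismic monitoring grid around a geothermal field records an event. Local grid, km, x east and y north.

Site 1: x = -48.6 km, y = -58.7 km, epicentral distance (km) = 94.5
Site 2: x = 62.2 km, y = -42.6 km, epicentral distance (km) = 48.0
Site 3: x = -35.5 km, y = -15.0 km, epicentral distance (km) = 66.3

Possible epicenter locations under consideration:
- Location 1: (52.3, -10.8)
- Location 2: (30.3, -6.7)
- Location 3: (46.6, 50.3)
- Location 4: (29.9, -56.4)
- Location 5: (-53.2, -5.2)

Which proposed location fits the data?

Location 2

For each candidate, compare |candidate − station| to the reported distance:
Location 1: residuals Site 1 17.2, Site 2 14.7, Site 3 21.6 → max 21.6 km
Location 2: residuals Site 1 0.0, Site 2 0.0, Site 3 0.0 → max 0.0 km
Location 3: residuals Site 1 50.2, Site 2 46.2, Site 3 38.6 → max 50.2 km
Location 4: residuals Site 1 16.0, Site 2 12.9, Site 3 11.1 → max 16.0 km
Location 5: residuals Site 1 40.8, Site 2 73.3, Site 3 46.1 → max 73.3 km
Only Location 2 has all residuals ≈ 0.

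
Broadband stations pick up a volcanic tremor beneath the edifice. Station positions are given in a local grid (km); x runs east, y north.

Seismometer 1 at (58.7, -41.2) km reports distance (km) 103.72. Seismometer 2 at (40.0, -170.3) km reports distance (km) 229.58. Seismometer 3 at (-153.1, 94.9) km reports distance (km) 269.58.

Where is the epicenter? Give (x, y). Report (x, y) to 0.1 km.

Circle about each station: (x − 58.7)² + (y + 41.2)² = 103.72²; (x − 40.0)² + (y + 170.3)² = 229.58²; (x + 153.1)² + (y − 94.9)² = 269.58².
Subtracting the Seismometer 1 equation from the Seismometer 2 and Seismometer 3 equations removes the quadratic terms:
-37.4 x − 258.2 y = -16490.18
-423.6 x + 272.2 y = -34613.05
Solving the 2×2 system: x ≈ 112.3, y ≈ 47.6 km.

(112.3, 47.6)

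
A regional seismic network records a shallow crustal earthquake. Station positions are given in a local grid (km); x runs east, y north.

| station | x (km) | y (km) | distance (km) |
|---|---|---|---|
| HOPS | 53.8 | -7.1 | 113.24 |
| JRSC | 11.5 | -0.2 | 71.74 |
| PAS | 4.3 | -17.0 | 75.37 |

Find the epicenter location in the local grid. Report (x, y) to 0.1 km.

(-52.1, 33.0)

Circle about each station: (x − 53.8)² + (y + 7.1)² = 113.24²; (x − 11.5)² + (y + 0.2)² = 71.74²; (x − 4.3)² + (y + 17.0)² = 75.37².
Subtracting the HOPS equation from the JRSC and PAS equations removes the quadratic terms:
-84.6 x + 13.8 y = 4864.11
-99.0 x − 19.8 y = 4505.30
Solving the 2×2 system: x ≈ -52.1, y ≈ 33.0 km.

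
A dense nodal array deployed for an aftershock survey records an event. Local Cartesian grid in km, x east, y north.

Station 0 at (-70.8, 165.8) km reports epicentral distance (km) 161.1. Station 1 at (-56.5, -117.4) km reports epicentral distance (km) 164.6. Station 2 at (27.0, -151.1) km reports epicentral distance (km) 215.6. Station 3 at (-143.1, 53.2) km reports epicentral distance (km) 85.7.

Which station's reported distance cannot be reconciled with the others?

Station 0

Solve using three stations at a time. Using Station 1, Station 2, Station 3 (subtract circle equations pairwise → linear system) gives (x, y) ≈ (-57.6, 47.2).
Distances from that point to each station vs reported:
  Station 0: calculated 119.3 vs reported 161.1 → residual 41.8 km
  Station 1: calculated 164.6 vs reported 164.6 → residual 0.0 km
  Station 2: calculated 215.6 vs reported 215.6 → residual 0.0 km
  Station 3: calculated 85.7 vs reported 85.7 → residual 0.0 km
Station 1, Station 2, Station 3 are mutually consistent (residuals ≈ 0); Station 0 is off by 41.8 km.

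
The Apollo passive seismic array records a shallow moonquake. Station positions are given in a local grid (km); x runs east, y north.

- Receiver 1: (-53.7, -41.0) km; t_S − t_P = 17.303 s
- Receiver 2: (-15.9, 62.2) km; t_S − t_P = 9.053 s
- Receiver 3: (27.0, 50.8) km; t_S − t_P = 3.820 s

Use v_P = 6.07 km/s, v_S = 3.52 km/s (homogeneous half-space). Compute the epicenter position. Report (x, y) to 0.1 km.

Distance from S−P lag: d = Δt · v_P v_S / (v_P − v_S) = Δt · (6.07·3.52)/(6.07−3.52) ≈ 8.3790·Δt.
So d_Receiver 1 = 144.98, d_Receiver 2 = 75.85, d_Receiver 3 = 32.01 km.
Circle about each station: (x + 53.7)² + (y + 41.0)² = 144.98²; (x + 15.9)² + (y − 62.2)² = 75.85²; (x − 27.0)² + (y − 50.8)² = 32.01².
Subtracting the Receiver 1 equation from the Receiver 2 and Receiver 3 equations removes the quadratic terms:
75.6 x + 206.4 y = 14822.94
161.4 x + 183.6 y = 18739.51
Solving the 2×2 system: x ≈ 59.0, y ≈ 50.2 km.

59.0 km east, 50.2 km north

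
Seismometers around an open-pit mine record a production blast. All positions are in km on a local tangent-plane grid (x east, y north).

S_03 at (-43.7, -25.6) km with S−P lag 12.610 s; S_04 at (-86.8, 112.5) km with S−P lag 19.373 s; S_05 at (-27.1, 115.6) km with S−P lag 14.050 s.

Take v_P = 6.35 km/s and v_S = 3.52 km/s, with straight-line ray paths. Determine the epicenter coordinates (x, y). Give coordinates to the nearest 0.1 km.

Distance from S−P lag: d = Δt · v_P v_S / (v_P − v_S) = Δt · (6.35·3.52)/(6.35−3.52) ≈ 7.8982·Δt.
So d_S_03 = 99.60, d_S_04 = 153.01, d_S_05 = 110.97 km.
Circle about each station: (x + 43.7)² + (y + 25.6)² = 99.60²; (x + 86.8)² + (y − 112.5)² = 153.01²; (x + 27.1)² + (y − 115.6)² = 110.97².
Subtracting the S_03 equation from the S_04 and S_05 equations removes the quadratic terms:
-86.2 x + 276.2 y = 4133.54
33.2 x + 282.4 y = 9138.54
Solving the 2×2 system: x ≈ 40.5, y ≈ 27.6 km.

x ≈ 40.5 km, y ≈ 27.6 km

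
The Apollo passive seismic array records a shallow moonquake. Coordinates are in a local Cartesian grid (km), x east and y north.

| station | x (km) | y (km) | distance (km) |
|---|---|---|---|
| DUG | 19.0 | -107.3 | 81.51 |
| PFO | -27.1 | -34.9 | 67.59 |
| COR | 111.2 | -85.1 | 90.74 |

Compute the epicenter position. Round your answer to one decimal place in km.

(40.2, -28.6)

Circle about each station: (x − 19.0)² + (y + 107.3)² = 81.51²; (x + 27.1)² + (y + 34.9)² = 67.59²; (x − 111.2)² + (y + 85.1)² = 90.74².
Subtracting pairs of circle equations eliminates x²+y² and gives linear equations (the radical axes):
-92.2 x + 144.8 y = -7846.40
184.4 x + 44.4 y = 6143.29
Solving the 2×2 system: x ≈ 40.2, y ≈ -28.6 km.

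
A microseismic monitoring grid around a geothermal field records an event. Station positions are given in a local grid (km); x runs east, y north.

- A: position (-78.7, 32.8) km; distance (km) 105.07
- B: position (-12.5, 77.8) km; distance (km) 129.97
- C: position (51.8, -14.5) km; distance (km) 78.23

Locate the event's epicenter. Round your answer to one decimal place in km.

-16.8 km east, -52.1 km north

Circle about each station: (x + 78.7)² + (y − 32.8)² = 105.07²; (x + 12.5)² + (y − 77.8)² = 129.97²; (x − 51.8)² + (y + 14.5)² = 78.23².
Subtracting pairs of circle equations eliminates x²+y² and gives linear equations (the radical axes):
132.4 x + 90.0 y = -6912.94
261.0 x − 94.6 y = 543.73
Solving the 2×2 system: x ≈ -16.8, y ≈ -52.1 km.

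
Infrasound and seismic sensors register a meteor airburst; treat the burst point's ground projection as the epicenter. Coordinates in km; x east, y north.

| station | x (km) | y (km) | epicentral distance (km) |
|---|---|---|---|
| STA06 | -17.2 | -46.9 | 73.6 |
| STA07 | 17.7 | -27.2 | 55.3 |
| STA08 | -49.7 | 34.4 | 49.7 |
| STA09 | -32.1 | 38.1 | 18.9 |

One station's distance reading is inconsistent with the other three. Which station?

STA09

Solve using three stations at a time. Using STA06, STA07, STA08 (subtract circle equations pairwise → linear system) gives (x, y) ≈ (-0.9, 24.9).
Distances from that point to each station vs reported:
  STA06: calculated 73.6 vs reported 73.6 → residual 0.0 km
  STA07: calculated 55.3 vs reported 55.3 → residual 0.0 km
  STA08: calculated 49.7 vs reported 49.7 → residual 0.0 km
  STA09: calculated 33.9 vs reported 18.9 → residual 15.0 km
STA06, STA07, STA08 are mutually consistent (residuals ≈ 0); STA09 is off by 15.0 km.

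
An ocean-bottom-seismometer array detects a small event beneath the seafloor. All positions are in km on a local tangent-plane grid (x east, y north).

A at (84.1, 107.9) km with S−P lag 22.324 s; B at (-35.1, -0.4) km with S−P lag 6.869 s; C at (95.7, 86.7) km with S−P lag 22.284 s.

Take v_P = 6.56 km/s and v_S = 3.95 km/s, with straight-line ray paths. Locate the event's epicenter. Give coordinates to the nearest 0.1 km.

(-102.3, -12.0)

Distance from S−P lag: d = Δt · v_P v_S / (v_P − v_S) = Δt · (6.56·3.95)/(6.56−3.95) ≈ 9.9280·Δt.
So d_A = 221.63, d_B = 68.20, d_C = 221.23 km.
Circle about each station: (x − 84.1)² + (y − 107.9)² = 221.63²; (x + 35.1)² + (y + 0.4)² = 68.20²; (x − 95.7)² + (y − 86.7)² = 221.23².
Subtracting the A equation from the B and C equations removes the quadratic terms:
-238.4 x − 216.6 y = 26985.57
23.2 x − 42.4 y = -1862.70
Solving the 2×2 system: x ≈ -102.3, y ≈ -12.0 km.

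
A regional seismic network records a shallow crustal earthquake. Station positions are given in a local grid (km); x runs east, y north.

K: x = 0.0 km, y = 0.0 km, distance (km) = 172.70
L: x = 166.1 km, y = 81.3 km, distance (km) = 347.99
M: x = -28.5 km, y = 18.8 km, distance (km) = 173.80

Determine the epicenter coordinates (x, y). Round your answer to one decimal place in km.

Circle about each station: x² + y² = 172.70²; (x − 166.1)² + (y − 81.3)² = 347.99²; (x + 28.5)² + (y − 18.8)² = 173.80².
Subtracting pairs of circle equations eliminates x²+y² and gives linear equations (the radical axes):
332.2 x + 162.6 y = -57072.85
-57.0 x + 37.6 y = 784.54
Solving the 2×2 system: x ≈ -104.5, y ≈ -137.5 km.

(-104.5, -137.5)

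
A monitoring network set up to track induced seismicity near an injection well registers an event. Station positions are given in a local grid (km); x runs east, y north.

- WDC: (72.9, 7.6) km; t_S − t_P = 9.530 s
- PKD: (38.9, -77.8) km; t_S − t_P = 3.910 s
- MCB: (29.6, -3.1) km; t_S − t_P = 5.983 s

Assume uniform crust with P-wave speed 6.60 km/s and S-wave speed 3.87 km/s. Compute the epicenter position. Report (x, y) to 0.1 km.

(9.9, -55.5)

Distance from S−P lag: d = Δt · v_P v_S / (v_P − v_S) = Δt · (6.60·3.87)/(6.60−3.87) ≈ 9.3560·Δt.
So d_WDC = 89.16, d_PKD = 36.58, d_MCB = 55.98 km.
Circle about each station: (x − 72.9)² + (y − 7.6)² = 89.16²; (x − 38.9)² + (y + 77.8)² = 36.58²; (x − 29.6)² + (y + 3.1)² = 55.98².
Subtracting the WDC equation from the PKD and MCB equations removes the quadratic terms:
-68.0 x − 170.8 y = 8805.29
-86.6 x − 21.4 y = 329.35
Solving the 2×2 system: x ≈ 9.9, y ≈ -55.5 km.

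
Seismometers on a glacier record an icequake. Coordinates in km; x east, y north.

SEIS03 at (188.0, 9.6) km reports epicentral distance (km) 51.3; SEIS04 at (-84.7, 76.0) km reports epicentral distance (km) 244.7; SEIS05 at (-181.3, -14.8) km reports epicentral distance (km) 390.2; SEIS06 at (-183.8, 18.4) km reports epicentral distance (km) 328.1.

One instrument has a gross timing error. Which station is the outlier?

SEIS05

Solve using three stations at a time. Using SEIS03, SEIS04, SEIS06 (subtract circle equations pairwise → linear system) gives (x, y) ≈ (142.7, -14.5).
Distances from that point to each station vs reported:
  SEIS03: calculated 51.4 vs reported 51.3 → residual 0.1 km
  SEIS04: calculated 244.7 vs reported 244.7 → residual 0.0 km
  SEIS05: calculated 324.0 vs reported 390.2 → residual 66.2 km
  SEIS06: calculated 328.1 vs reported 328.1 → residual 0.0 km
SEIS03, SEIS04, SEIS06 are mutually consistent (residuals ≈ 0); SEIS05 is off by 66.2 km.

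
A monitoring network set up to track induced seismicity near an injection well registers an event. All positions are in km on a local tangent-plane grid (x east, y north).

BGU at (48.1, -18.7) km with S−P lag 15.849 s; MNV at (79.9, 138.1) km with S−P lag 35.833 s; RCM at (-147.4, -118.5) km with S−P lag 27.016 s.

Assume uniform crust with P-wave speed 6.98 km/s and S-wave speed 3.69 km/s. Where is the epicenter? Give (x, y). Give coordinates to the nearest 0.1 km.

62.8 km east, -141.9 km north

Distance from S−P lag: d = Δt · v_P v_S / (v_P − v_S) = Δt · (6.98·3.69)/(6.98−3.69) ≈ 7.8286·Δt.
So d_BGU = 124.08, d_MNV = 280.52, d_RCM = 211.50 km.
Circle about each station: (x − 48.1)² + (y + 18.7)² = 124.08²; (x − 79.9)² + (y − 138.1)² = 280.52²; (x + 147.4)² + (y + 118.5)² = 211.50².
Subtracting the BGU equation from the MNV and RCM equations removes the quadratic terms:
63.6 x + 313.6 y = -40503.30
-391.0 x − 199.6 y = 3769.31
Solving the 2×2 system: x ≈ 62.8, y ≈ -141.9 km.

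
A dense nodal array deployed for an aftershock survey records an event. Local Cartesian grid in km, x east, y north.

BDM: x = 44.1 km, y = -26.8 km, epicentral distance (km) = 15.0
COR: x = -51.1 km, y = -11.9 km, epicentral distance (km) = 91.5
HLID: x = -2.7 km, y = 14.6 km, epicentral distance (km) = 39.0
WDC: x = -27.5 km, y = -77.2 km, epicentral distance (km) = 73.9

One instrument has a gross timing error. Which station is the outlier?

HLID

Solve using three stations at a time. Using BDM, COR, WDC (subtract circle equations pairwise → linear system) gives (x, y) ≈ (36.1, -39.6).
Distances from that point to each station vs reported:
  BDM: calculated 15.1 vs reported 15.0 → residual 0.1 km
  COR: calculated 91.5 vs reported 91.5 → residual 0.0 km
  HLID: calculated 66.7 vs reported 39.0 → residual 27.7 km
  WDC: calculated 73.9 vs reported 73.9 → residual 0.0 km
BDM, COR, WDC are mutually consistent (residuals ≈ 0); HLID is off by 27.7 km.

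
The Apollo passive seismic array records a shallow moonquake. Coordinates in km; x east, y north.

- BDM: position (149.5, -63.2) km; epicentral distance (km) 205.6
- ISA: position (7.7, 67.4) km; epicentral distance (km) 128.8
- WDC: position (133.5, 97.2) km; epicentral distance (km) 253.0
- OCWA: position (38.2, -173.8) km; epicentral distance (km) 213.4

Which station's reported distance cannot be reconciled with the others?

BDM

Solve using three stations at a time. Using ISA, WDC, OCWA (subtract circle equations pairwise → linear system) gives (x, y) ≈ (-96.4, -8.3).
Distances from that point to each station vs reported:
  BDM: calculated 252.0 vs reported 205.6 → residual 46.4 km
  ISA: calculated 128.7 vs reported 128.8 → residual 0.1 km
  WDC: calculated 253.0 vs reported 253.0 → residual 0.0 km
  OCWA: calculated 213.3 vs reported 213.4 → residual 0.1 km
ISA, WDC, OCWA are mutually consistent (residuals ≈ 0); BDM is off by 46.4 km.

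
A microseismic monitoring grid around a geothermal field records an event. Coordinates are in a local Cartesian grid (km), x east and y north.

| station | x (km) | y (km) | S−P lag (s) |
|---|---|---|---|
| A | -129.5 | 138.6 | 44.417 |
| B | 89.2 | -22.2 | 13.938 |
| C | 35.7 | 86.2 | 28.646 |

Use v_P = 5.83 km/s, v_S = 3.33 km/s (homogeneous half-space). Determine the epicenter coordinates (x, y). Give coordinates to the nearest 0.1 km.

Distance from S−P lag: d = Δt · v_P v_S / (v_P − v_S) = Δt · (5.83·3.33)/(5.83−3.33) ≈ 7.7656·Δt.
So d_A = 344.92, d_B = 108.24, d_C = 222.45 km.
Circle about each station: (x + 129.5)² + (y − 138.6)² = 344.92²; (x − 89.2)² + (y + 22.2)² = 108.24²; (x − 35.7)² + (y − 86.2)² = 222.45².
Subtracting the A equation from the B and C equations removes the quadratic terms:
437.4 x − 321.6 y = 79723.18
330.4 x − 104.8 y = 42210.52
Solving the 2×2 system: x ≈ 86.4, y ≈ -130.4 km.

x ≈ 86.4 km, y ≈ -130.4 km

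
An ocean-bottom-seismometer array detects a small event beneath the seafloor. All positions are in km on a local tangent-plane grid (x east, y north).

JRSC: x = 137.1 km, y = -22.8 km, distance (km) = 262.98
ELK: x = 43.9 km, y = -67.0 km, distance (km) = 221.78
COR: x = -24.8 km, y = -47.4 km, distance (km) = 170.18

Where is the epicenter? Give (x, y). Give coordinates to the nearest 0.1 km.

Circle about each station: (x − 137.1)² + (y + 22.8)² = 262.98²; (x − 43.9)² + (y + 67.0)² = 221.78²; (x + 24.8)² + (y + 47.4)² = 170.18².
Subtracting the JRSC equation from the ELK and COR equations removes the quadratic terms:
-186.4 x − 88.4 y = 7072.07
-323.8 x − 49.2 y = 23742.80
Solving the 2×2 system: x ≈ -90.0, y ≈ 109.8 km.

x ≈ -90.0 km, y ≈ 109.8 km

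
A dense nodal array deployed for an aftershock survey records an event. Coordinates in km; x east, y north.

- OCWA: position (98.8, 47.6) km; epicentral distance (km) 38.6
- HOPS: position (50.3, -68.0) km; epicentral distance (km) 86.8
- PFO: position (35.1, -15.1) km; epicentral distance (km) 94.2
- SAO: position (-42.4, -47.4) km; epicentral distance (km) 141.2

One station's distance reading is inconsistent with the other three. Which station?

PFO

Solve using three stations at a time. Using OCWA, HOPS, SAO (subtract circle equations pairwise → linear system) gives (x, y) ≈ (86.1, 11.1).
Distances from that point to each station vs reported:
  OCWA: calculated 38.7 vs reported 38.6 → residual 0.1 km
  HOPS: calculated 86.8 vs reported 86.8 → residual 0.0 km
  PFO: calculated 57.4 vs reported 94.2 → residual 36.8 km
  SAO: calculated 141.2 vs reported 141.2 → residual 0.0 km
OCWA, HOPS, SAO are mutually consistent (residuals ≈ 0); PFO is off by 36.8 km.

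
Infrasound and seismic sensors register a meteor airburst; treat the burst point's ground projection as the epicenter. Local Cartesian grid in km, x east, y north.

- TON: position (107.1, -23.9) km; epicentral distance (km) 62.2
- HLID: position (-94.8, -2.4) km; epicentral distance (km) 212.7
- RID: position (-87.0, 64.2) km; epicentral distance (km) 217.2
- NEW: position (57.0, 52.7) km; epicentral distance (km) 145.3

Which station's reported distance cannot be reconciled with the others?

Solve using three stations at a time. Using TON, HLID, NEW (subtract circle equations pairwise → linear system) gives (x, y) ≈ (100.9, -85.8).
Distances from that point to each station vs reported:
  TON: calculated 62.3 vs reported 62.2 → residual 0.1 km
  HLID: calculated 212.7 vs reported 212.7 → residual 0.0 km
  RID: calculated 240.4 vs reported 217.2 → residual 23.2 km
  NEW: calculated 145.3 vs reported 145.3 → residual 0.0 km
TON, HLID, NEW are mutually consistent (residuals ≈ 0); RID is off by 23.2 km.

RID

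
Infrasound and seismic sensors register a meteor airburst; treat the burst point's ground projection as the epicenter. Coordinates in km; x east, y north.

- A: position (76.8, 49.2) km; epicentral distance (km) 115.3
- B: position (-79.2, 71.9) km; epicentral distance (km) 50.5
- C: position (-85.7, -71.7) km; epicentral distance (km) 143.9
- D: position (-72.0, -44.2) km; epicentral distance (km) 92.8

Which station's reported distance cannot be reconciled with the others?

Solve using three stations at a time. Using A, B, D (subtract circle equations pairwise → linear system) gives (x, y) ≈ (-38.3, 42.3).
Distances from that point to each station vs reported:
  A: calculated 115.3 vs reported 115.3 → residual 0.0 km
  B: calculated 50.5 vs reported 50.5 → residual 0.0 km
  C: calculated 123.4 vs reported 143.9 → residual 20.5 km
  D: calculated 92.8 vs reported 92.8 → residual 0.0 km
A, B, D are mutually consistent (residuals ≈ 0); C is off by 20.5 km.

C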